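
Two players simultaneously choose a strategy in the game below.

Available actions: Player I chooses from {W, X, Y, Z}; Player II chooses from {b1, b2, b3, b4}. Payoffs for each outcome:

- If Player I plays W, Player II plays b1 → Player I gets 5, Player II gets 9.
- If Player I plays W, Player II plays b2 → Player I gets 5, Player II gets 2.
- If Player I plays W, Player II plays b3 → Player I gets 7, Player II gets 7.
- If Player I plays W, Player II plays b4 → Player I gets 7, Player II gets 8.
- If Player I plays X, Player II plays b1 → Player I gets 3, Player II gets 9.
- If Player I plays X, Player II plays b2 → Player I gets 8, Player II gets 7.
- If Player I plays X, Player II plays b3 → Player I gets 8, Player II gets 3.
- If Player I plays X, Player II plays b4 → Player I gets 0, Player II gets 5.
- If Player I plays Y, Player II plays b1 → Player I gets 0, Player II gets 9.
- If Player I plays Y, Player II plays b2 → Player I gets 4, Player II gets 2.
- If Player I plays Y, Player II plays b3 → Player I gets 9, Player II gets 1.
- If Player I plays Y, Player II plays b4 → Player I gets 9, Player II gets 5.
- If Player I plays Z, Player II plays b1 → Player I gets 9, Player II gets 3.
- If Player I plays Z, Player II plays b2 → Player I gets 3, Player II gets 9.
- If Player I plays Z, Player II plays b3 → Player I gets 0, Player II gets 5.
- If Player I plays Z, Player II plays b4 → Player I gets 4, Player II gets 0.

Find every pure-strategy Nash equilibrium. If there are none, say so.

Player I against b1: payoffs 5, 3, 0, 9 → best response Z.
Player I against b2: payoffs 5, 8, 4, 3 → best response X.
Player I against b3: payoffs 7, 8, 9, 0 → best response Y.
Player I against b4: payoffs 7, 0, 9, 4 → best response Y.
Player II against W: payoffs 9, 2, 7, 8 → best response b1.
Player II against X: payoffs 9, 7, 3, 5 → best response b1.
Player II against Y: payoffs 9, 2, 1, 5 → best response b1.
Player II against Z: payoffs 3, 9, 5, 0 → best response b2.
No profile is a mutual best response for all players.

none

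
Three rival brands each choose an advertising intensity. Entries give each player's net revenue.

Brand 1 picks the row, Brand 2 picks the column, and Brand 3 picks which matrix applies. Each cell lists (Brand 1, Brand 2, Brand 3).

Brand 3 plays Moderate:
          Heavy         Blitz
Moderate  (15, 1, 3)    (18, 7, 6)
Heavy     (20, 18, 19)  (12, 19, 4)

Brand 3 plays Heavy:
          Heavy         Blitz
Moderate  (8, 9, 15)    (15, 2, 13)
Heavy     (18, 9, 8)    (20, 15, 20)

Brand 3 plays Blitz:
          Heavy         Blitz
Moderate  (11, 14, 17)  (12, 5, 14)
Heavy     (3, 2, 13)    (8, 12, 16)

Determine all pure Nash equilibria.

Pure-strategy Nash equilibria: (Moderate, Heavy, Blitz) and (Heavy, Blitz, Heavy)

Brand 1 against (Heavy, Moderate): payoffs 15, 20 → best response Heavy.
Brand 1 against (Heavy, Heavy): payoffs 8, 18 → best response Heavy.
Brand 1 against (Heavy, Blitz): payoffs 11, 3 → best response Moderate.
Brand 1 against (Blitz, Moderate): payoffs 18, 12 → best response Moderate.
Brand 1 against (Blitz, Heavy): payoffs 15, 20 → best response Heavy.
Brand 1 against (Blitz, Blitz): payoffs 12, 8 → best response Moderate.
Brand 2 against (Moderate, Moderate): payoffs 1, 7 → best response Blitz.
Brand 2 against (Moderate, Heavy): payoffs 9, 2 → best response Heavy.
Brand 2 against (Moderate, Blitz): payoffs 14, 5 → best response Heavy.
Brand 2 against (Heavy, Moderate): payoffs 18, 19 → best response Blitz.
Brand 2 against (Heavy, Heavy): payoffs 9, 15 → best response Blitz.
Brand 2 against (Heavy, Blitz): payoffs 2, 12 → best response Blitz.
Brand 3 against (Moderate, Heavy): payoffs 3, 15, 17 → best response Blitz.
Brand 3 against (Moderate, Blitz): payoffs 6, 13, 14 → best response Blitz.
Brand 3 against (Heavy, Heavy): payoffs 19, 8, 13 → best response Moderate.
Brand 3 against (Heavy, Blitz): payoffs 4, 20, 16 → best response Heavy.
Mutual best responses: (Moderate, Heavy, Blitz); (Heavy, Blitz, Heavy).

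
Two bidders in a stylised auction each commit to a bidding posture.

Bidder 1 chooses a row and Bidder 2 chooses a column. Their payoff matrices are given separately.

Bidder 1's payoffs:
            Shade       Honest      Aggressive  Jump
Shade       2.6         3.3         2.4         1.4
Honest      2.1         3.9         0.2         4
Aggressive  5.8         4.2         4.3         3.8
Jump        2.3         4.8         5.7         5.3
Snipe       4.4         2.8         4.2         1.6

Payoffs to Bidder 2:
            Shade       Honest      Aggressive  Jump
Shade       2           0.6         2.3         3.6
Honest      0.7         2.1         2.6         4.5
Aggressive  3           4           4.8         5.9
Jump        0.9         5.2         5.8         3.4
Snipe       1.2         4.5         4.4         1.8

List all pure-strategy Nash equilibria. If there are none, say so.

The unique pure-strategy Nash equilibrium is (Jump, Aggressive).

(Shade, Shade): Bidder 1 can switch to Aggressive (2.6 → 5.8). Not NE.
(Shade, Honest): Bidder 1 can switch to Honest (3.3 → 3.9). Not NE.
(Shade, Aggressive): Bidder 1 can switch to Aggressive (2.4 → 4.3). Not NE.
(Shade, Jump): Bidder 1 can switch to Honest (1.4 → 4). Not NE.
(Honest, Shade): Bidder 1 can switch to Shade (2.1 → 2.6). Not NE.
(Honest, Honest): Bidder 1 can switch to Aggressive (3.9 → 4.2). Not NE.
(Honest, Aggressive): Bidder 1 can switch to Shade (0.2 → 2.4). Not NE.
(Honest, Jump): Bidder 1 can switch to Jump (4 → 5.3). Not NE.
(Aggressive, Shade): Bidder 2 can switch to Honest (3 → 4). Not NE.
(Aggressive, Honest): Bidder 1 can switch to Jump (4.2 → 4.8). Not NE.
(Aggressive, Aggressive): Bidder 1 can switch to Jump (4.3 → 5.7). Not NE.
(Aggressive, Jump): Bidder 1 can switch to Honest (3.8 → 4). Not NE.
(Jump, Aggressive): Bidder 1 gets 5.7, best alternative 4.3; Bidder 2 gets 5.8, best alternative 5.2. No profitable deviation — NE.
(The remaining 7 profiles each have a profitable deviation by the same check.)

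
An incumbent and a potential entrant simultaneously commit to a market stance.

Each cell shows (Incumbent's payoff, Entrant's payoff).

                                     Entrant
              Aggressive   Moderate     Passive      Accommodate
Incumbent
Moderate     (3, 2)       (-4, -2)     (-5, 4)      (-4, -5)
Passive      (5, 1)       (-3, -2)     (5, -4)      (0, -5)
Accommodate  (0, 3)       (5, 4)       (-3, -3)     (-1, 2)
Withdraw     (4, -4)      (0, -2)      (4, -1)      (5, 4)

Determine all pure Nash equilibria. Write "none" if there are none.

(Moderate, Aggressive): Incumbent can switch to Passive (3 → 5). Not NE.
(Moderate, Moderate): Incumbent can switch to Passive (-4 → -3). Not NE.
(Moderate, Passive): Incumbent can switch to Passive (-5 → 5). Not NE.
(Moderate, Accommodate): Incumbent can switch to Passive (-4 → 0). Not NE.
(Passive, Aggressive): Incumbent gets 5, best alternative 4; Entrant gets 1, best alternative -2. No profitable deviation — NE.
(Passive, Moderate): Incumbent can switch to Accommodate (-3 → 5). Not NE.
(Passive, Passive): Entrant can switch to Aggressive (-4 → 1). Not NE.
(Passive, Accommodate): Incumbent can switch to Withdraw (0 → 5). Not NE.
(Accommodate, Aggressive): Incumbent can switch to Moderate (0 → 3). Not NE.
(Accommodate, Moderate): Incumbent gets 5, best alternative 0; Entrant gets 4, best alternative 3. No profitable deviation — NE.
(Accommodate, Passive): Incumbent can switch to Passive (-3 → 5). Not NE.
(Accommodate, Accommodate): Incumbent can switch to Passive (-1 → 0). Not NE.
(Withdraw, Aggressive): Incumbent can switch to Passive (4 → 5). Not NE.
(Withdraw, Moderate): Incumbent can switch to Accommodate (0 → 5). Not NE.
(Withdraw, Accommodate): Incumbent gets 5, best alternative 0; Entrant gets 4, best alternative -1. No profitable deviation — NE.
(The remaining 1 profile has a profitable deviation by the same check.)

(Passive, Aggressive), (Accommodate, Moderate), (Withdraw, Accommodate)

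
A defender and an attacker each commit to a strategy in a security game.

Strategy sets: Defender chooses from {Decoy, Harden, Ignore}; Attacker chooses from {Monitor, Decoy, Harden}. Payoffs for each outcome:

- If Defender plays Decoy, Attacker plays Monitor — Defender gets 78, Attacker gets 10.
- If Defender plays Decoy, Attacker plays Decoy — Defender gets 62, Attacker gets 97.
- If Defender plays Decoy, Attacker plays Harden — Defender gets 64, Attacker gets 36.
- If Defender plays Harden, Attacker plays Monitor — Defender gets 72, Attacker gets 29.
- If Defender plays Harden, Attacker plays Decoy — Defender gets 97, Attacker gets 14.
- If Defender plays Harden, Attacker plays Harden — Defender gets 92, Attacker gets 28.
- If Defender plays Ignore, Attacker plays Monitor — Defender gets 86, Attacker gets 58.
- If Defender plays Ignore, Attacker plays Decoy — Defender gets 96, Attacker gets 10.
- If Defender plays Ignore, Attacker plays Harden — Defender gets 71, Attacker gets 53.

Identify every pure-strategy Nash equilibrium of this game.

(Ignore, Monitor)

(Decoy, Monitor): Defender can switch to Ignore (78 → 86). Not NE.
(Decoy, Decoy): Defender can switch to Harden (62 → 97). Not NE.
(Decoy, Harden): Defender can switch to Harden (64 → 92). Not NE.
(Harden, Monitor): Defender can switch to Decoy (72 → 78). Not NE.
(Harden, Decoy): Attacker can switch to Monitor (14 → 29). Not NE.
(Harden, Harden): Attacker can switch to Monitor (28 → 29). Not NE.
(Ignore, Monitor): Defender gets 86, best alternative 78; Attacker gets 58, best alternative 53. No profitable deviation — NE.
(Ignore, Decoy): Defender can switch to Harden (96 → 97). Not NE.
(Ignore, Harden): Defender can switch to Harden (71 → 92). Not NE.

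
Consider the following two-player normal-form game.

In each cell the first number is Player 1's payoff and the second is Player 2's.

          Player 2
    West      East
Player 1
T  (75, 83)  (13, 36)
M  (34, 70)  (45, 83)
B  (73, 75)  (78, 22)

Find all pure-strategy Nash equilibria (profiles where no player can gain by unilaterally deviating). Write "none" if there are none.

Player 1 against West: payoffs 75, 34, 73 → best response T.
Player 1 against East: payoffs 13, 45, 78 → best response B.
Player 2 against T: payoffs 83, 36 → best response West.
Player 2 against M: payoffs 70, 83 → best response East.
Player 2 against B: payoffs 75, 22 → best response West.
Mutual best responses: (T, West).

(T, West)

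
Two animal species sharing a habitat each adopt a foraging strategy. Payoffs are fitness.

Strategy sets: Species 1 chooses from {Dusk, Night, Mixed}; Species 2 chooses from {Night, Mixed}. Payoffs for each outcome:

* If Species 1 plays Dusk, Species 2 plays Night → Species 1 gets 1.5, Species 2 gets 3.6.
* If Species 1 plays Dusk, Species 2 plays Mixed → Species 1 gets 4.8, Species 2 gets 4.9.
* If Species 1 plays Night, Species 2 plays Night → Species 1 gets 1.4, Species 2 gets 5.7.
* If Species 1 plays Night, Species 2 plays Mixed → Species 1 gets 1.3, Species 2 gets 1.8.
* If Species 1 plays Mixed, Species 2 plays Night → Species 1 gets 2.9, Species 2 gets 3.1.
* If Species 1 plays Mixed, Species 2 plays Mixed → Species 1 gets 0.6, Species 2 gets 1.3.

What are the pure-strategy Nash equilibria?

Species 1 against Night: payoffs 1.5, 1.4, 2.9 → best response Mixed.
Species 1 against Mixed: payoffs 4.8, 1.3, 0.6 → best response Dusk.
Species 2 against Dusk: payoffs 3.6, 4.9 → best response Mixed.
Species 2 against Night: payoffs 5.7, 1.8 → best response Night.
Species 2 against Mixed: payoffs 3.1, 1.3 → best response Night.
Mutual best responses: (Dusk, Mixed); (Mixed, Night).

(Dusk, Mixed); (Mixed, Night)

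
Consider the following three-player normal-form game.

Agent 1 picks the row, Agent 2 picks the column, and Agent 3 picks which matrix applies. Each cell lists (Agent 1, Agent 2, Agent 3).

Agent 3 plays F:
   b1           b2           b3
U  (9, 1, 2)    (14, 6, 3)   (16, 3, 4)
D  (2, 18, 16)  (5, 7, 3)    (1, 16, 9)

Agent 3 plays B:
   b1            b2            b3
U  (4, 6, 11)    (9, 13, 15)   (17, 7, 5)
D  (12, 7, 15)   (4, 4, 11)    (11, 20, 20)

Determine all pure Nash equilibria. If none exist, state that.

For each strategy profile, look for a profitable unilateral deviation.
(U, b1, F): Agent 2 can switch to b2 (1 → 6). Not NE.
(U, b1, B): Agent 1 can switch to D (4 → 12). Not NE.
(U, b2, F): Agent 3 can switch to B (3 → 15). Not NE.
(U, b2, B): Agent 1 gets 9, best alternative 4; Agent 2 gets 13, best alternative 7; Agent 3 gets 15, best alternative 3. No profitable deviation — NE.
(U, b3, F): Agent 2 can switch to b2 (3 → 6). Not NE.
(U, b3, B): Agent 2 can switch to b2 (7 → 13). Not NE.
(D, b1, F): Agent 1 can switch to U (2 → 9). Not NE.
(D, b1, B): Agent 2 can switch to b3 (7 → 20). Not NE.
(D, b2, F): Agent 1 can switch to U (5 → 14). Not NE.
(The remaining 3 profiles each have a profitable deviation by the same check.)

The unique pure-strategy Nash equilibrium is (U, b2, B).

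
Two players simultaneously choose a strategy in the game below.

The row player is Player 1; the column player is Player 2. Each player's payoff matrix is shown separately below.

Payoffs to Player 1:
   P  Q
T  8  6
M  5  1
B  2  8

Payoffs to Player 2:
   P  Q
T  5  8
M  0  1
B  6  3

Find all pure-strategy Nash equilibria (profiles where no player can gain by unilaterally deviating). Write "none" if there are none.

Player 1 against P: payoffs 8, 5, 2 → best response T.
Player 1 against Q: payoffs 6, 1, 8 → best response B.
Player 2 against T: payoffs 5, 8 → best response Q.
Player 2 against M: payoffs 0, 1 → best response Q.
Player 2 against B: payoffs 6, 3 → best response P.
No profile is a mutual best response for all players.

This game has no pure Nash equilibrium.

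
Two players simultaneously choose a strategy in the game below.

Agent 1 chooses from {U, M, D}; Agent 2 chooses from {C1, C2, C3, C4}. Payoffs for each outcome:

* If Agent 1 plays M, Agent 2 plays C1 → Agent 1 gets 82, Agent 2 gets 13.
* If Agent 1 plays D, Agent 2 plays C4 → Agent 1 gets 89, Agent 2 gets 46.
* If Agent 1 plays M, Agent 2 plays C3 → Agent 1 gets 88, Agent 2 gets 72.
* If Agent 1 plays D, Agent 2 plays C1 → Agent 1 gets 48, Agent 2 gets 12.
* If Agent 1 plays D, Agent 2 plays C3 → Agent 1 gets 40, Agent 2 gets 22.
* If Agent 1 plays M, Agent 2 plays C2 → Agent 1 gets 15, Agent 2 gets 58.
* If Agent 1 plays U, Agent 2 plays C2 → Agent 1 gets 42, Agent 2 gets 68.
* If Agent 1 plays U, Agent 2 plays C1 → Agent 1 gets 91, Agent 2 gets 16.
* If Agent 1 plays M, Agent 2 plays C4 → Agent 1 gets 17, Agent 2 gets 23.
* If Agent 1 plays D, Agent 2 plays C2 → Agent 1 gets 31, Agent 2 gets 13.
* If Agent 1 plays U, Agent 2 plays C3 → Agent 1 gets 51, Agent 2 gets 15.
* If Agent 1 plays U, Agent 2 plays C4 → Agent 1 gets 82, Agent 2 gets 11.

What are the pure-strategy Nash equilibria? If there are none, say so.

Pure-strategy Nash equilibria: (U, C2) and (M, C3) and (D, C4)

(U, C1): Agent 2 can switch to C2 (16 → 68). Not NE.
(U, C2): Agent 1 gets 42, best alternative 31; Agent 2 gets 68, best alternative 16. No profitable deviation — NE.
(U, C3): Agent 1 can switch to M (51 → 88). Not NE.
(U, C4): Agent 1 can switch to D (82 → 89). Not NE.
(M, C1): Agent 1 can switch to U (82 → 91). Not NE.
(M, C2): Agent 1 can switch to U (15 → 42). Not NE.
(M, C3): Agent 1 gets 88, best alternative 51; Agent 2 gets 72, best alternative 58. No profitable deviation — NE.
(M, C4): Agent 1 can switch to U (17 → 82). Not NE.
(D, C1): Agent 1 can switch to U (48 → 91). Not NE.
(D, C2): Agent 1 can switch to U (31 → 42). Not NE.
(D, C4): Agent 1 gets 89, best alternative 82; Agent 2 gets 46, best alternative 22. No profitable deviation — NE.
(The remaining 1 profile has a profitable deviation by the same check.)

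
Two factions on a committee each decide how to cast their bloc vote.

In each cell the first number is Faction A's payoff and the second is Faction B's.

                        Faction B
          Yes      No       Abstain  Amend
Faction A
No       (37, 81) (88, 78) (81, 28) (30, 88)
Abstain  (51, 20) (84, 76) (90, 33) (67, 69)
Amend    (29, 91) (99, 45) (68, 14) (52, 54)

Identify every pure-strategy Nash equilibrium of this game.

(No, Yes): Faction A can switch to Abstain (37 → 51). Not NE.
(No, No): Faction A can switch to Amend (88 → 99). Not NE.
(No, Abstain): Faction A can switch to Abstain (81 → 90). Not NE.
(No, Amend): Faction A can switch to Abstain (30 → 67). Not NE.
(Abstain, Yes): Faction B can switch to No (20 → 76). Not NE.
(Abstain, No): Faction A can switch to No (84 → 88). Not NE.
(The remaining 6 profiles each have a profitable deviation by the same check.)

This game has no pure Nash equilibrium.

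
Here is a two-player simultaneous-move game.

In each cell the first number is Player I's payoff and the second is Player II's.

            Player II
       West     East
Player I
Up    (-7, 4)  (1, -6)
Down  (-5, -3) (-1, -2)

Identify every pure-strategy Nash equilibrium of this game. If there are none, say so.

For each player, find the best response to each opponent profile; mutual best responses are the pure NE.
Player I against West: payoffs -7, -5 → best response Down.
Player I against East: payoffs 1, -1 → best response Up.
Player II against Up: payoffs 4, -6 → best response West.
Player II against Down: payoffs -3, -2 → best response East.
No profile is a mutual best response for all players.

none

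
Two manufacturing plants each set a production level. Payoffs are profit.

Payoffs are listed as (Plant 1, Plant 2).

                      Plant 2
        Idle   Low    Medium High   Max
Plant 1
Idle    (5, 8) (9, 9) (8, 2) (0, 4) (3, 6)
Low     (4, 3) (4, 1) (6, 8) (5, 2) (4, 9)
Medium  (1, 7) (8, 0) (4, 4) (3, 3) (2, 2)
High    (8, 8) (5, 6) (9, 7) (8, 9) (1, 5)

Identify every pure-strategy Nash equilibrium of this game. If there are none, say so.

(Idle, Low), (Low, Max), (High, High)

(Idle, Idle): Plant 1 can switch to High (5 → 8). Not NE.
(Idle, Low): Plant 1 gets 9, best alternative 8; Plant 2 gets 9, best alternative 8. No profitable deviation — NE.
(Idle, Medium): Plant 1 can switch to High (8 → 9). Not NE.
(Idle, High): Plant 1 can switch to Low (0 → 5). Not NE.
(Idle, Max): Plant 1 can switch to Low (3 → 4). Not NE.
(Low, Idle): Plant 1 can switch to Idle (4 → 5). Not NE.
(Low, Low): Plant 1 can switch to Idle (4 → 9). Not NE.
(Low, Medium): Plant 1 can switch to Idle (6 → 8). Not NE.
(Low, High): Plant 1 can switch to High (5 → 8). Not NE.
(Low, Max): Plant 1 gets 4, best alternative 3; Plant 2 gets 9, best alternative 8. No profitable deviation — NE.
(Medium, Idle): Plant 1 can switch to Idle (1 → 5). Not NE.
(Medium, Low): Plant 1 can switch to Idle (8 → 9). Not NE.
(High, High): Plant 1 gets 8, best alternative 5; Plant 2 gets 9, best alternative 8. No profitable deviation — NE.
(The remaining 7 profiles each have a profitable deviation by the same check.)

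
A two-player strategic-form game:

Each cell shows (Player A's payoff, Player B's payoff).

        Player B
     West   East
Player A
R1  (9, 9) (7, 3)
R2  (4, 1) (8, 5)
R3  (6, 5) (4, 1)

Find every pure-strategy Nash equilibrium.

(R1, West): Player A gets 9, best alternative 6; Player B gets 9, best alternative 3. No profitable deviation — NE.
(R1, East): Player A can switch to R2 (7 → 8). Not NE.
(R2, West): Player A can switch to R1 (4 → 9). Not NE.
(R2, East): Player A gets 8, best alternative 7; Player B gets 5, best alternative 1. No profitable deviation — NE.
(R3, West): Player A can switch to R1 (6 → 9). Not NE.
(R3, East): Player A can switch to R1 (4 → 7). Not NE.

Pure-strategy Nash equilibria: (R1, West) and (R2, East)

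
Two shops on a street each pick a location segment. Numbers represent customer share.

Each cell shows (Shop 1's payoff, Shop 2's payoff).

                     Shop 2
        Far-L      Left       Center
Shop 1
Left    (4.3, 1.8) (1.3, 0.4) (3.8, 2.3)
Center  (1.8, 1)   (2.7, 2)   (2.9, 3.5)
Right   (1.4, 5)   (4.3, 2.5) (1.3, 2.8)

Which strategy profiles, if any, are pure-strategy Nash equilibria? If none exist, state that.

For each player, find the best response to each opponent profile; mutual best responses are the pure NE.
Shop 1 against Far-L: payoffs 4.3, 1.8, 1.4 → best response Left.
Shop 1 against Left: payoffs 1.3, 2.7, 4.3 → best response Right.
Shop 1 against Center: payoffs 3.8, 2.9, 1.3 → best response Left.
Shop 2 against Left: payoffs 1.8, 0.4, 2.3 → best response Center.
Shop 2 against Center: payoffs 1, 2, 3.5 → best response Center.
Shop 2 against Right: payoffs 5, 2.5, 2.8 → best response Far-L.
Mutual best responses: (Left, Center).

Pure NE: (Left, Center)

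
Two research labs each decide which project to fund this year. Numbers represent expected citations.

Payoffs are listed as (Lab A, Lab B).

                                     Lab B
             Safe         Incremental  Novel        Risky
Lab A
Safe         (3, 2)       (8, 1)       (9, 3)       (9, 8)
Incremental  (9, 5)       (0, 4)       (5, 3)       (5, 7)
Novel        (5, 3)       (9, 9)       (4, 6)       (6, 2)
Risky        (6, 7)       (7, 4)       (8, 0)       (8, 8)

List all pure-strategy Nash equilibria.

Pure-strategy Nash equilibria: (Safe, Risky) and (Novel, Incremental)

(Safe, Safe): Lab A can switch to Incremental (3 → 9). Not NE.
(Safe, Incremental): Lab A can switch to Novel (8 → 9). Not NE.
(Safe, Novel): Lab B can switch to Risky (3 → 8). Not NE.
(Safe, Risky): Lab A gets 9, best alternative 8; Lab B gets 8, best alternative 3. No profitable deviation — NE.
(Incremental, Safe): Lab B can switch to Risky (5 → 7). Not NE.
(Incremental, Incremental): Lab A can switch to Safe (0 → 8). Not NE.
(Incremental, Novel): Lab A can switch to Safe (5 → 9). Not NE.
(Incremental, Risky): Lab A can switch to Safe (5 → 9). Not NE.
(Novel, Safe): Lab A can switch to Incremental (5 → 9). Not NE.
(Novel, Incremental): Lab A gets 9, best alternative 8; Lab B gets 9, best alternative 6. No profitable deviation — NE.
(Novel, Novel): Lab A can switch to Safe (4 → 9). Not NE.
(Novel, Risky): Lab A can switch to Safe (6 → 9). Not NE.
(Risky, Safe): Lab A can switch to Incremental (6 → 9). Not NE.
(Risky, Incremental): Lab A can switch to Safe (7 → 8). Not NE.
(The remaining 2 profiles each have a profitable deviation by the same check.)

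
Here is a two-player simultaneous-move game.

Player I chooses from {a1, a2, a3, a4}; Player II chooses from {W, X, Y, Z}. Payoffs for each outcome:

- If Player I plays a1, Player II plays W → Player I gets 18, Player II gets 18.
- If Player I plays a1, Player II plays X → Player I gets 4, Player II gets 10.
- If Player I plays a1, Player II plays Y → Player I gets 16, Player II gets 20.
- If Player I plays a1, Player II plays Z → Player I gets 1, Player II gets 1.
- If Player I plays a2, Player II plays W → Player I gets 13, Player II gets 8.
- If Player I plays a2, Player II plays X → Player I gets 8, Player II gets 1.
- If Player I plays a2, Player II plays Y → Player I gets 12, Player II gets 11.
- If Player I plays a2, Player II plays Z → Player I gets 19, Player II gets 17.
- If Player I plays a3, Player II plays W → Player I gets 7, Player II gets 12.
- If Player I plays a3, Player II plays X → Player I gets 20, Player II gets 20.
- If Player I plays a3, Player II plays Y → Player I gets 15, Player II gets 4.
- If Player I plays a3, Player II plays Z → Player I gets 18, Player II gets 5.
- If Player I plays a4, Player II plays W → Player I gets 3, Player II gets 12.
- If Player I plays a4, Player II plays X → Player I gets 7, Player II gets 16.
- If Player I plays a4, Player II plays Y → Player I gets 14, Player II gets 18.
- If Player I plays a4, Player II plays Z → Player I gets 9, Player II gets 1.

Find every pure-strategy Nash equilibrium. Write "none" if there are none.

Player I against W: payoffs 18, 13, 7, 3 → best response a1.
Player I against X: payoffs 4, 8, 20, 7 → best response a3.
Player I against Y: payoffs 16, 12, 15, 14 → best response a1.
Player I against Z: payoffs 1, 19, 18, 9 → best response a2.
Player II against a1: payoffs 18, 10, 20, 1 → best response Y.
Player II against a2: payoffs 8, 1, 11, 17 → best response Z.
Player II against a3: payoffs 12, 20, 4, 5 → best response X.
Player II against a4: payoffs 12, 16, 18, 1 → best response Y.
Mutual best responses: (a1, Y); (a2, Z); (a3, X).

Pure-strategy Nash equilibria: (a1, Y); (a2, Z); (a3, X)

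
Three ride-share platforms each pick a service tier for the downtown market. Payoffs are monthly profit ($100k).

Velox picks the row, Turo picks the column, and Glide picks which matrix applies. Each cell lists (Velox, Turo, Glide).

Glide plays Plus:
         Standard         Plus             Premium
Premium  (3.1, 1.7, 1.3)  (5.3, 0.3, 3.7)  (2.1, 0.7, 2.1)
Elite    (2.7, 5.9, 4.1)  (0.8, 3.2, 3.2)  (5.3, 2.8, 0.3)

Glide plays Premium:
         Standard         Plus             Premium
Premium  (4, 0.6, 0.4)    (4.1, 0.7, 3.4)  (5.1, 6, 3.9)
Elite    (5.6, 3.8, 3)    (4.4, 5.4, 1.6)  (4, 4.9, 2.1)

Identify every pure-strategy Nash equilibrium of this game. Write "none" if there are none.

(Premium, Standard, Plus); (Premium, Premium, Premium)

Velox against (Standard, Plus): payoffs 3.1, 2.7 → best response Premium.
Velox against (Standard, Premium): payoffs 4, 5.6 → best response Elite.
Velox against (Plus, Plus): payoffs 5.3, 0.8 → best response Premium.
Velox against (Plus, Premium): payoffs 4.1, 4.4 → best response Elite.
Velox against (Premium, Plus): payoffs 2.1, 5.3 → best response Elite.
Velox against (Premium, Premium): payoffs 5.1, 4 → best response Premium.
Turo against (Premium, Plus): payoffs 1.7, 0.3, 0.7 → best response Standard.
Turo against (Premium, Premium): payoffs 0.6, 0.7, 6 → best response Premium.
Turo against (Elite, Plus): payoffs 5.9, 3.2, 2.8 → best response Standard.
Turo against (Elite, Premium): payoffs 3.8, 5.4, 4.9 → best response Plus.
Glide against (Premium, Standard): payoffs 1.3, 0.4 → best response Plus.
Glide against (Premium, Plus): payoffs 3.7, 3.4 → best response Plus.
Glide against (Premium, Premium): payoffs 2.1, 3.9 → best response Premium.
Glide against (Elite, Standard): payoffs 4.1, 3 → best response Plus.
Glide against (Elite, Plus): payoffs 3.2, 1.6 → best response Plus.
Glide against (Elite, Premium): payoffs 0.3, 2.1 → best response Premium.
Mutual best responses: (Premium, Standard, Plus); (Premium, Premium, Premium).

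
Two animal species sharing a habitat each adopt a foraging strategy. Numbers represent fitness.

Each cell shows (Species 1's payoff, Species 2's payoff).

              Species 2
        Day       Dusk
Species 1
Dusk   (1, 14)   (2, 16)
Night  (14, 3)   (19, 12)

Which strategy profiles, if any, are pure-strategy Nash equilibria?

(Night, Dusk)

Species 1 against Day: payoffs 1, 14 → best response Night.
Species 1 against Dusk: payoffs 2, 19 → best response Night.
Species 2 against Dusk: payoffs 14, 16 → best response Dusk.
Species 2 against Night: payoffs 3, 12 → best response Dusk.
Mutual best responses: (Night, Dusk).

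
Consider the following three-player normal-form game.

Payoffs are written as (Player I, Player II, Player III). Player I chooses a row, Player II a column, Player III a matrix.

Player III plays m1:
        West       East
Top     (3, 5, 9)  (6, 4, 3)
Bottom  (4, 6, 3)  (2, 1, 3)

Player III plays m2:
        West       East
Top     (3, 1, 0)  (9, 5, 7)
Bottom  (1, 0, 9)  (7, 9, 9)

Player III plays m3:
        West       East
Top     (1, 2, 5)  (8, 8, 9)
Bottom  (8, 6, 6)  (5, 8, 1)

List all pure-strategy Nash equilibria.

(Top, East, m3)

Player I against (West, m1): payoffs 3, 4 → best response Bottom.
Player I against (West, m2): payoffs 3, 1 → best response Top.
Player I against (West, m3): payoffs 1, 8 → best response Bottom.
Player I against (East, m1): payoffs 6, 2 → best response Top.
Player I against (East, m2): payoffs 9, 7 → best response Top.
Player I against (East, m3): payoffs 8, 5 → best response Top.
Player II against (Top, m1): payoffs 5, 4 → best response West.
Player II against (Top, m2): payoffs 1, 5 → best response East.
Player II against (Top, m3): payoffs 2, 8 → best response East.
Player II against (Bottom, m1): payoffs 6, 1 → best response West.
Player II against (Bottom, m2): payoffs 0, 9 → best response East.
Player II against (Bottom, m3): payoffs 6, 8 → best response East.
Player III against (Top, West): payoffs 9, 0, 5 → best response m1.
Player III against (Top, East): payoffs 3, 7, 9 → best response m3.
Player III against (Bottom, West): payoffs 3, 9, 6 → best response m2.
Player III against (Bottom, East): payoffs 3, 9, 1 → best response m2.
Mutual best responses: (Top, East, m3).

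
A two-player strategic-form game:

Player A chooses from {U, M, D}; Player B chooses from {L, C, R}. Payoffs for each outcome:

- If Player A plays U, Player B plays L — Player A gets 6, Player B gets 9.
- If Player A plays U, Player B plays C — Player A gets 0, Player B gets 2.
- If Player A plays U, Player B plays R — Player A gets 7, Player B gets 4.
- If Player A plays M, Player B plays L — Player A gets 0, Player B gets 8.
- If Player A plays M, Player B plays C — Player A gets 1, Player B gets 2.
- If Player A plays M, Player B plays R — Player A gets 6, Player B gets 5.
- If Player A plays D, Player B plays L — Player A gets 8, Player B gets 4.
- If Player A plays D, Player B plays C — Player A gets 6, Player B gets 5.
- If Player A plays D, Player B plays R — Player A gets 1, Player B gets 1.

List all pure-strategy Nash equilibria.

Player A against L: payoffs 6, 0, 8 → best response D.
Player A against C: payoffs 0, 1, 6 → best response D.
Player A against R: payoffs 7, 6, 1 → best response U.
Player B against U: payoffs 9, 2, 4 → best response L.
Player B against M: payoffs 8, 2, 5 → best response L.
Player B against D: payoffs 4, 5, 1 → best response C.
Mutual best responses: (D, C).

The unique pure-strategy Nash equilibrium is (D, C).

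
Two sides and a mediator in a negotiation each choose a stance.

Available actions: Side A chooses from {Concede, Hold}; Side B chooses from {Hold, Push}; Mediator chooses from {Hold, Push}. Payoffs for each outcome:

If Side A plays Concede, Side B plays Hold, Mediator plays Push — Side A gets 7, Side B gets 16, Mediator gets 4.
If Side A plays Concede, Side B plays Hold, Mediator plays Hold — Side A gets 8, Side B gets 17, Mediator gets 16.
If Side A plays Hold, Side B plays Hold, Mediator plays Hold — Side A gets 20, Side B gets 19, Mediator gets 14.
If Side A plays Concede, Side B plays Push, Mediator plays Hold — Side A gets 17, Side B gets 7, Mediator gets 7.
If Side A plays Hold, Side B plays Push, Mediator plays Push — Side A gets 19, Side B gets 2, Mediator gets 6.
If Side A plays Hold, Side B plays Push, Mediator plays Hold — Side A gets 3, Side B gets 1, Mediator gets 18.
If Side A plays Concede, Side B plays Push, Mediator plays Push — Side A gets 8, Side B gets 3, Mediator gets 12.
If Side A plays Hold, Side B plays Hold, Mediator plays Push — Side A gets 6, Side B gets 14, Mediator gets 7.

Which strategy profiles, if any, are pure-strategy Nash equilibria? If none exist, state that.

(Hold, Hold, Hold)

Check each profile: it is a Nash equilibrium iff no player can strictly gain by switching unilaterally.
(Concede, Hold, Hold): Side A can switch to Hold (8 → 20). Not NE.
(Concede, Hold, Push): Mediator can switch to Hold (4 → 16). Not NE.
(Concede, Push, Hold): Side B can switch to Hold (7 → 17). Not NE.
(Concede, Push, Push): Side A can switch to Hold (8 → 19). Not NE.
(Hold, Hold, Hold): Side A gets 20, best alternative 8; Side B gets 19, best alternative 1; Mediator gets 14, best alternative 7. No profitable deviation — NE.
(Hold, Hold, Push): Side A can switch to Concede (6 → 7). Not NE.
(Hold, Push, Hold): Side A can switch to Concede (3 → 17). Not NE.
(Hold, Push, Push): Side B can switch to Hold (2 → 14). Not NE.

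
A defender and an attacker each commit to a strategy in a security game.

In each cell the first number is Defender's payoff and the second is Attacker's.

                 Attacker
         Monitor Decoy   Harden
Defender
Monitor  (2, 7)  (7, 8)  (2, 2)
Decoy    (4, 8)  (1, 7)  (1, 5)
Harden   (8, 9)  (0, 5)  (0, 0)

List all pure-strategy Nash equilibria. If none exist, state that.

Pure-strategy Nash equilibria: (Monitor, Decoy); (Harden, Monitor)

(Monitor, Monitor): Defender can switch to Decoy (2 → 4). Not NE.
(Monitor, Decoy): Defender gets 7, best alternative 1; Attacker gets 8, best alternative 7. No profitable deviation — NE.
(Monitor, Harden): Attacker can switch to Monitor (2 → 7). Not NE.
(Decoy, Monitor): Defender can switch to Harden (4 → 8). Not NE.
(Decoy, Decoy): Defender can switch to Monitor (1 → 7). Not NE.
(Decoy, Harden): Defender can switch to Monitor (1 → 2). Not NE.
(Harden, Monitor): Defender gets 8, best alternative 4; Attacker gets 9, best alternative 5. No profitable deviation — NE.
(Harden, Decoy): Defender can switch to Monitor (0 → 7). Not NE.
(Harden, Harden): Defender can switch to Monitor (0 → 2). Not NE.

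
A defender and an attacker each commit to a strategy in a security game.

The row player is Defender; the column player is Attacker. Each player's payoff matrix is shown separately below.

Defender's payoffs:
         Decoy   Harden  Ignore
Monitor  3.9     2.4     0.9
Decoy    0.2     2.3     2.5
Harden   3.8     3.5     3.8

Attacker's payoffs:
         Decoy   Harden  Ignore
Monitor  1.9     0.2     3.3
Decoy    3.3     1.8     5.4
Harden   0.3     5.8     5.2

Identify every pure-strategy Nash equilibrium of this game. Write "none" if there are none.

Pure NE: (Harden, Harden)

For each player, find the best response to each opponent profile; mutual best responses are the pure NE.
Defender against Decoy: payoffs 3.9, 0.2, 3.8 → best response Monitor.
Defender against Harden: payoffs 2.4, 2.3, 3.5 → best response Harden.
Defender against Ignore: payoffs 0.9, 2.5, 3.8 → best response Harden.
Attacker against Monitor: payoffs 1.9, 0.2, 3.3 → best response Ignore.
Attacker against Decoy: payoffs 3.3, 1.8, 5.4 → best response Ignore.
Attacker against Harden: payoffs 0.3, 5.8, 5.2 → best response Harden.
Mutual best responses: (Harden, Harden).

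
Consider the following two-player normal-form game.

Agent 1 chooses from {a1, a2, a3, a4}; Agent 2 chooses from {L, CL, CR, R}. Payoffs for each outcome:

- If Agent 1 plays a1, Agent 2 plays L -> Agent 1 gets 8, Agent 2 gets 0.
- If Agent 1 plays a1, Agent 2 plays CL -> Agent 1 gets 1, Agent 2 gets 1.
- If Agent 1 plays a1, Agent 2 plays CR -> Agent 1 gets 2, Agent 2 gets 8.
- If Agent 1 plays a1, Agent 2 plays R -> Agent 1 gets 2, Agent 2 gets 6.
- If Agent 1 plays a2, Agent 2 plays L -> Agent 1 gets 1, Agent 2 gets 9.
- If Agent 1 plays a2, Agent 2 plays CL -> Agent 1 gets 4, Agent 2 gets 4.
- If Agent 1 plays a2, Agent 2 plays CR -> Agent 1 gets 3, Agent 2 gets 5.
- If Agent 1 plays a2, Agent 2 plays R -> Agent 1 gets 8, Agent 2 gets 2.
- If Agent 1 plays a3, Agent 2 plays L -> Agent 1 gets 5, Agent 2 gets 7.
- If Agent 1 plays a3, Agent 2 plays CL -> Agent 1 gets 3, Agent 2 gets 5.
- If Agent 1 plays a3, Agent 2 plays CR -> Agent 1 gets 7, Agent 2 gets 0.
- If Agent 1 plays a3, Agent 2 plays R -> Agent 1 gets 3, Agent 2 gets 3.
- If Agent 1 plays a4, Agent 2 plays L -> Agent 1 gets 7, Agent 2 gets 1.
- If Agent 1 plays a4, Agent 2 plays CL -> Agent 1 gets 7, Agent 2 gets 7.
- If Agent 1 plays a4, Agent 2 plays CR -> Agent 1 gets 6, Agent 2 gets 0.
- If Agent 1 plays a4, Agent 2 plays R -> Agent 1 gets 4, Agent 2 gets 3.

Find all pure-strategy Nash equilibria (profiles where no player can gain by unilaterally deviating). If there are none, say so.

The unique pure-strategy Nash equilibrium is (a4, CL).

Mark each player's best response to every combination of opponents' strategies; a profile where every player is best-responding is a pure Nash equilibrium.
Agent 1 against L: payoffs 8, 1, 5, 7 → best response a1.
Agent 1 against CL: payoffs 1, 4, 3, 7 → best response a4.
Agent 1 against CR: payoffs 2, 3, 7, 6 → best response a3.
Agent 1 against R: payoffs 2, 8, 3, 4 → best response a2.
Agent 2 against a1: payoffs 0, 1, 8, 6 → best response CR.
Agent 2 against a2: payoffs 9, 4, 5, 2 → best response L.
Agent 2 against a3: payoffs 7, 5, 0, 3 → best response L.
Agent 2 against a4: payoffs 1, 7, 0, 3 → best response CL.
Mutual best responses: (a4, CL).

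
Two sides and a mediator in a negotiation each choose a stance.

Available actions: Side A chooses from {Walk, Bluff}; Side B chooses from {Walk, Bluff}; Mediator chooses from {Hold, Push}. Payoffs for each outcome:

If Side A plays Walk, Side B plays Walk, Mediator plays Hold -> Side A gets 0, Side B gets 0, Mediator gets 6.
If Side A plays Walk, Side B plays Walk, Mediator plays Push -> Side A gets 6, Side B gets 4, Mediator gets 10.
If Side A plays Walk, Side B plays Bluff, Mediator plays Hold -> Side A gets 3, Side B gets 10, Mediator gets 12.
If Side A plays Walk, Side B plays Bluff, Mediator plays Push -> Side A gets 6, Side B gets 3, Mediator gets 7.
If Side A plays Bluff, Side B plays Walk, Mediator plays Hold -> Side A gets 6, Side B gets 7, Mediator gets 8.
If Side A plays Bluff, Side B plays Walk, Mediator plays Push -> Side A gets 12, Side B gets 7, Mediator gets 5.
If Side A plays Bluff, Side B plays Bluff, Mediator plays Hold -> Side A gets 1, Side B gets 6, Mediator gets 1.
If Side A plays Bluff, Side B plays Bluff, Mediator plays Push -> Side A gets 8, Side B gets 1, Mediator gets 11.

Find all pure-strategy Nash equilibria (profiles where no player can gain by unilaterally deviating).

Side A against (Walk, Hold): payoffs 0, 6 → best response Bluff.
Side A against (Walk, Push): payoffs 6, 12 → best response Bluff.
Side A against (Bluff, Hold): payoffs 3, 1 → best response Walk.
Side A against (Bluff, Push): payoffs 6, 8 → best response Bluff.
Side B against (Walk, Hold): payoffs 0, 10 → best response Bluff.
Side B against (Walk, Push): payoffs 4, 3 → best response Walk.
Side B against (Bluff, Hold): payoffs 7, 6 → best response Walk.
Side B against (Bluff, Push): payoffs 7, 1 → best response Walk.
Mediator against (Walk, Walk): payoffs 6, 10 → best response Push.
Mediator against (Walk, Bluff): payoffs 12, 7 → best response Hold.
Mediator against (Bluff, Walk): payoffs 8, 5 → best response Hold.
Mediator against (Bluff, Bluff): payoffs 1, 11 → best response Push.
Mutual best responses: (Walk, Bluff, Hold); (Bluff, Walk, Hold).

(Walk, Bluff, Hold), (Bluff, Walk, Hold)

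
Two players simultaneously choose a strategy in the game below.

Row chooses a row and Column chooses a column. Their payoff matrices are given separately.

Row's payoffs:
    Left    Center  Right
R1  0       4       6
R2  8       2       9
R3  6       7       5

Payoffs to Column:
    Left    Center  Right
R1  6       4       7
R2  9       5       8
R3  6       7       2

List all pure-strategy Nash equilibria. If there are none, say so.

Row against Left: payoffs 0, 8, 6 → best response R2.
Row against Center: payoffs 4, 2, 7 → best response R3.
Row against Right: payoffs 6, 9, 5 → best response R2.
Column against R1: payoffs 6, 4, 7 → best response Right.
Column against R2: payoffs 9, 5, 8 → best response Left.
Column against R3: payoffs 6, 7, 2 → best response Center.
Mutual best responses: (R2, Left); (R3, Center).

The pure Nash equilibria are (R2, Left) and (R3, Center).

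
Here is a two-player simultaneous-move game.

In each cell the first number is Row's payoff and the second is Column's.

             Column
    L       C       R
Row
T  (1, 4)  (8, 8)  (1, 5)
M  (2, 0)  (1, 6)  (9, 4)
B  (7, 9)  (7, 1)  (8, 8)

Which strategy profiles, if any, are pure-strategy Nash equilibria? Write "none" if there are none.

Row against L: payoffs 1, 2, 7 → best response B.
Row against C: payoffs 8, 1, 7 → best response T.
Row against R: payoffs 1, 9, 8 → best response M.
Column against T: payoffs 4, 8, 5 → best response C.
Column against M: payoffs 0, 6, 4 → best response C.
Column against B: payoffs 9, 1, 8 → best response L.
Mutual best responses: (T, C); (B, L).

(T, C); (B, L)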